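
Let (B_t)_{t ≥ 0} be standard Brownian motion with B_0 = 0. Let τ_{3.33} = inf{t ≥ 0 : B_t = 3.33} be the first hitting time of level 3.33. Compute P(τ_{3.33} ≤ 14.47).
P(τ_{3.33} ≤ 14.47) = 2(1 − Φ(3.33/√14.47)) = 2(1 − Φ(0.8754)) ≈ 0.3814

By the reflection principle for standard BM, P(τ_b ≤ t) = 2 · P(B_t ≥ b). Since B_t ~ N(0, t), P(B_t ≥ 3.33) = 1 − Φ(3.33/√t) = 1 − Φ(3.33/√14.47) = 1 − Φ(0.8754) ≈ 0.19068. Doubling: P(τ_{3.33} ≤ 14.47) ≈ 2 · 0.19068 = 0.38136 ≈ 0.3814.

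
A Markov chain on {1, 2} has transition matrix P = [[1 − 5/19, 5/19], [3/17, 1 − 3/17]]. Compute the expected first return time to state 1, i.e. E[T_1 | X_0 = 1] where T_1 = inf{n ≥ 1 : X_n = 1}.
E[T_1 | X_0 = 1] = 1/π_1 = 142/57

For an irreducible recurrent Markov chain with stationary distribution π, E[T_i | X_0 = i] = 1/π_i (Kac's formula). Here π_1 = (3/17)/(5/19 + 3/17) = (3/17)/(142/323) = 57/142, so E[T_1 | X_0 = 1] = 1/π_1 = (5/19 + 3/17)/(3/17) = (142/323)/(3/17) = 142/57.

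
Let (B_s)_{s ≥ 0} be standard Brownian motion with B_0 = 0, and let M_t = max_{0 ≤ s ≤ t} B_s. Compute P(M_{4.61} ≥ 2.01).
P(M_{4.61} ≥ 2.01) = 2·P(B_{4.61} ≥ 2.01) = 2(1 − Φ(2.01/√4.61)) ≈ 0.3492

By the reflection principle for Brownian motion, P(M_t ≥ a) = 2 · P(B_t ≥ a) for a ≥ 0. Since B_t ~ N(0, t), P(B_t ≥ 2.01) = 1 − Φ(2.01/√t) = 1 − Φ(2.01/√4.61) = 1 − Φ(0.9362). So
  P(M_{4.61} ≥ 2.01) = 2(1 − Φ(0.9362)) ≈ 0.3492.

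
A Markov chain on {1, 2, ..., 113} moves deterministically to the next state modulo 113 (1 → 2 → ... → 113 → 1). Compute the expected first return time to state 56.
E[T_56 | X_0 = 56] = 113

The chain cycles deterministically, so starting at state 56 it returns in exactly 113 steps. Equivalently, the stationary distribution is uniform π_j = 1/113 for every state j, so by Kac's formula E[T_56] = 1/π_56 = 113.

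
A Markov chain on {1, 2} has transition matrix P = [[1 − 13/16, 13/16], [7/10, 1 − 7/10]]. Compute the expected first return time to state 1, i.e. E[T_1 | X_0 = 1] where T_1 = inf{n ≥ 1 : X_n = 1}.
E[T_1 | X_0 = 1] = 1/π_1 = 121/56

For an irreducible recurrent Markov chain with stationary distribution π, E[T_i | X_0 = i] = 1/π_i (Kac's formula). Here π_1 = (7/10)/(13/16 + 7/10) = (7/10)/(121/80) = 56/121, so E[T_1 | X_0 = 1] = 1/π_1 = (13/16 + 7/10)/(7/10) = (121/80)/(7/10) = 121/56.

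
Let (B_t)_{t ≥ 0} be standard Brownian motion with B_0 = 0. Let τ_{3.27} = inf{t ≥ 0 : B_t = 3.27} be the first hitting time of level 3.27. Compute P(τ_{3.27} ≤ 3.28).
P(τ_{3.27} ≤ 3.28) = 2(1 − Φ(3.27/√3.28)) = 2(1 − Φ(1.8056)) ≈ 0.0710

By the reflection principle for standard BM, P(τ_b ≤ t) = 2 · P(B_t ≥ b). Since B_t ~ N(0, t), P(B_t ≥ 3.27) = 1 − Φ(3.27/√t) = 1 − Φ(3.27/√3.28) = 1 − Φ(1.8056) ≈ 0.03549. Doubling: P(τ_{3.27} ≤ 3.28) ≈ 2 · 0.03549 = 0.07098 ≈ 0.0710.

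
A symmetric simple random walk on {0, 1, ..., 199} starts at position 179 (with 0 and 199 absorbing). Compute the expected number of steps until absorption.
E[τ | X_0 = 179] = 3580

Let v_k = E[τ | X_0 = k]. Boundary: v_0 = v_199 = 0. Recurrence: v_k = 1 + (v_{k-1} + v_{k+1})/2 for 1 ≤ k ≤ 198. The particular solution to v_k − (v_{k-1} + v_{k+1})/2 = 1 is v_k = −k^2. Adding homogeneous solution A + B k and matching boundaries gives v_k = k (199 − k). Substituting k = 179: v_179 = 179 · 20 = 3580.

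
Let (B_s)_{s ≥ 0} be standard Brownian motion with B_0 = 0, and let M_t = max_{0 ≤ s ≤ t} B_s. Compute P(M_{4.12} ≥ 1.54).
P(M_{4.12} ≥ 1.54) = 2·P(B_{4.12} ≥ 1.54) = 2(1 − Φ(1.54/√4.12)) ≈ 0.4480

By the reflection principle for Brownian motion, P(M_t ≥ a) = 2 · P(B_t ≥ a) for a ≥ 0. Since B_t ~ N(0, t), P(B_t ≥ 1.54) = 1 − Φ(1.54/√t) = 1 − Φ(1.54/√4.12) = 1 − Φ(0.7587). So
  P(M_{4.12} ≥ 1.54) = 2(1 − Φ(0.7587)) ≈ 0.4480.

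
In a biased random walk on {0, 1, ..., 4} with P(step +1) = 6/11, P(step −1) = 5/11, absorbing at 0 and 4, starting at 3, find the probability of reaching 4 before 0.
P(hit 4 before 0) = (1 − (5/6)^3) / (1 − (5/6)^4) = 546/671

Let u_k denote P(reach 4 before 0 | start at k). Boundary: u_0 = 0, u_4 = 1. Recurrence: u_k = 6/11·u_{k+1} + 5/11·u_{k-1} for 1 ≤ k ≤ 3. Try u_k = A + B·r^k with r = q/p = (5/11)/(6/11) = 5/6. Substitution satisfies the recurrence; boundary conditions give:
  u_k = (1 − r^k) / (1 − r^N) = (1 − (5/6)^3) / (1 − (5/6)^4) = 546/671.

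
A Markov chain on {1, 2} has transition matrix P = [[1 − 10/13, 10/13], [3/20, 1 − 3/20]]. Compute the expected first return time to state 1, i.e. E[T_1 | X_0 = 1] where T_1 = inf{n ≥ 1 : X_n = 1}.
E[T_1 | X_0 = 1] = 1/π_1 = 239/39

For an irreducible recurrent Markov chain with stationary distribution π, E[T_i | X_0 = i] = 1/π_i (Kac's formula). Here π_1 = (3/20)/(10/13 + 3/20) = (3/20)/(239/260) = 39/239, so E[T_1 | X_0 = 1] = 1/π_1 = (10/13 + 3/20)/(3/20) = (239/260)/(3/20) = 239/39.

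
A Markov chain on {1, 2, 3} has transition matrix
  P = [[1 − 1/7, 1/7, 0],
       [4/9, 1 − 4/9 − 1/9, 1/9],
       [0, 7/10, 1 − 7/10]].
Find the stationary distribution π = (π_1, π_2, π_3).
π = (196/269, 63/269, 10/269)

This is a birth-death chain on three states, which satisfies detailed balance: π_1 · P_{12} = π_2 · P_{21} and π_2 · P_{23} = π_3 · P_{32}.
From π_1 · 1/7 = π_2 · 4/9: π_2/π_1 = (1/7)/(4/9) = 9/28.
From π_2 · 1/9 = π_3 · 7/10: π_3/π_2 = (1/9)/(7/10) = 10/63.
Take π_1 proportional to 1; then unnormalized π = (1, 9/28, 5/98). Normalize by dividing by the sum 269/196:
  π = (196/269, 63/269, 10/269).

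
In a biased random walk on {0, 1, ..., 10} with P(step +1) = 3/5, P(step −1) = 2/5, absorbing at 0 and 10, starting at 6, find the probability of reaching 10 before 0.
P(hit 10 before 0) = (1 − (2/3)^6) / (1 − (2/3)^10) = 10773/11605

Let u_k denote P(reach 10 before 0 | start at k). Boundary: u_0 = 0, u_10 = 1. Recurrence: u_k = 3/5·u_{k+1} + 2/5·u_{k-1} for 1 ≤ k ≤ 9. Try u_k = A + B·r^k with r = q/p = (2/5)/(3/5) = 2/3. Substitution satisfies the recurrence; boundary conditions give:
  u_k = (1 − r^k) / (1 − r^N) = (1 − (2/3)^6) / (1 − (2/3)^10) = 10773/11605.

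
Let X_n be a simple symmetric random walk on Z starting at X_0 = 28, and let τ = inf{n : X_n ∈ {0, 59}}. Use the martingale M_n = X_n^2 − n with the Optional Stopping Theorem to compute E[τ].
E[τ] = 868

M_n = X_n^2 − n is a martingale (since E[X_{n+1}^2 | F_n] = X_n^2 + 1). By OST (τ has finite mean in a bounded region), E[M_τ] = E[M_0] = X_0^2 − 0 = 28^2 = 784. Also E[M_τ] = E[X_τ^2] − E[τ]. The walk exits at 0 or 59, with P(hit 59 first) = 28/59, so E[X_τ^2] = 59^2 · 28/59 + 0 = 1652. Thus E[τ] = E[X_τ^2] − E[M_τ] = 1652 − 784 = 868 = 28(59 − 28) = 868.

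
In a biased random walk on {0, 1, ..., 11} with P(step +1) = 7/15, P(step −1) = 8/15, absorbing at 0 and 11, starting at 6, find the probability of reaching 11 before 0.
P(hit 11 before 0) = (1 − (8/7)^6) / (1 − (8/7)^11) = 2428527465/6612607849

Let u_k denote P(reach 11 before 0 | start at k). Boundary: u_0 = 0, u_11 = 1. Recurrence: u_k = 7/15·u_{k+1} + 8/15·u_{k-1} for 1 ≤ k ≤ 10. Try u_k = A + B·r^k with r = q/p = (8/15)/(7/15) = 8/7. Substitution satisfies the recurrence; boundary conditions give:
  u_k = (1 − r^k) / (1 − r^N) = (1 − (8/7)^6) / (1 − (8/7)^11) = 2428527465/6612607849.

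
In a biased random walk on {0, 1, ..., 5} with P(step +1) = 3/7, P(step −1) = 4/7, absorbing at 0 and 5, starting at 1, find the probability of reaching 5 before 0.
P(hit 5 before 0) = (1 − (4/3)^1) / (1 − (4/3)^5) = 81/781

Let u_k denote P(reach 5 before 0 | start at k). Boundary: u_0 = 0, u_5 = 1. Recurrence: u_k = 3/7·u_{k+1} + 4/7·u_{k-1} for 1 ≤ k ≤ 4. Try u_k = A + B·r^k with r = q/p = (4/7)/(3/7) = 4/3. Substitution satisfies the recurrence; boundary conditions give:
  u_k = (1 − r^k) / (1 − r^N) = (1 − (4/3)^1) / (1 − (4/3)^5) = 81/781.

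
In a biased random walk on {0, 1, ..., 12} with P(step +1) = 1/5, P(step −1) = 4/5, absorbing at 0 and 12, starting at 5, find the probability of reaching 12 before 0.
P(hit 12 before 0) = (1 − (4)^5) / (1 − (4)^12) = 341/5592405

Let u_k denote P(reach 12 before 0 | start at k). Boundary: u_0 = 0, u_12 = 1. Recurrence: u_k = 1/5·u_{k+1} + 4/5·u_{k-1} for 1 ≤ k ≤ 11. Try u_k = A + B·r^k with r = q/p = (4/5)/(1/5) = 4. Substitution satisfies the recurrence; boundary conditions give:
  u_k = (1 − r^k) / (1 − r^N) = (1 − (4)^5) / (1 − (4)^12) = 341/5592405.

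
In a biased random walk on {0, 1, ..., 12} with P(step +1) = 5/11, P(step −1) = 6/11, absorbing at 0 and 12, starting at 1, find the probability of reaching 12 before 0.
P(hit 12 before 0) = (1 − (6/5)^1) / (1 − (6/5)^12) = 48828125/1932641711

Let u_k denote P(reach 12 before 0 | start at k). Boundary: u_0 = 0, u_12 = 1. Recurrence: u_k = 5/11·u_{k+1} + 6/11·u_{k-1} for 1 ≤ k ≤ 11. Try u_k = A + B·r^k with r = q/p = (6/11)/(5/11) = 6/5. Substitution satisfies the recurrence; boundary conditions give:
  u_k = (1 − r^k) / (1 − r^N) = (1 − (6/5)^1) / (1 − (6/5)^12) = 48828125/1932641711.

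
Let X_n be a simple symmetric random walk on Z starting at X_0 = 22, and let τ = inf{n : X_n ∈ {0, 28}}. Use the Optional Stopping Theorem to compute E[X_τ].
E[X_τ] = 22

X_n is a martingale and τ is a bounded-mean stopping time (indeed τ is finite a.s. with bounded expectation since the walk is in a bounded region). By the OST, E[X_τ] = E[X_0] = 22. Equivalently: E[X_τ] = 28 · P(hit 28 first) + 0 · P(hit 0 first) = 28 · (22/28) = 22.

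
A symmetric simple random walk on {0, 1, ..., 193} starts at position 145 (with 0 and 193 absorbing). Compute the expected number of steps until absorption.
E[τ | X_0 = 145] = 6960

Let v_k = E[τ | X_0 = k]. Boundary: v_0 = v_193 = 0. Recurrence: v_k = 1 + (v_{k-1} + v_{k+1})/2 for 1 ≤ k ≤ 192. The particular solution to v_k − (v_{k-1} + v_{k+1})/2 = 1 is v_k = −k^2. Adding homogeneous solution A + B k and matching boundaries gives v_k = k (193 − k). Substituting k = 145: v_145 = 145 · 48 = 6960.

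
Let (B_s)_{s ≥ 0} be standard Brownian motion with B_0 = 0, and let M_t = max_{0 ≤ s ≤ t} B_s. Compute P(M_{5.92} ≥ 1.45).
P(M_{5.92} ≥ 1.45) = 2·P(B_{5.92} ≥ 1.45) = 2(1 − Φ(1.45/√5.92)) ≈ 0.5512

By the reflection principle for Brownian motion, P(M_t ≥ a) = 2 · P(B_t ≥ a) for a ≥ 0. Since B_t ~ N(0, t), P(B_t ≥ 1.45) = 1 − Φ(1.45/√t) = 1 − Φ(1.45/√5.92) = 1 − Φ(0.5959). So
  P(M_{5.92} ≥ 1.45) = 2(1 − Φ(0.5959)) ≈ 0.5512.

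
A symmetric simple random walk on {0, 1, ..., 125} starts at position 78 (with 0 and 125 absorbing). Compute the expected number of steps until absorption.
E[τ | X_0 = 78] = 3666

Let v_k = E[τ | X_0 = k]. Boundary: v_0 = v_125 = 0. Recurrence: v_k = 1 + (v_{k-1} + v_{k+1})/2 for 1 ≤ k ≤ 124. The particular solution to v_k − (v_{k-1} + v_{k+1})/2 = 1 is v_k = −k^2. Adding homogeneous solution A + B k and matching boundaries gives v_k = k (125 − k). Substituting k = 78: v_78 = 78 · 47 = 3666.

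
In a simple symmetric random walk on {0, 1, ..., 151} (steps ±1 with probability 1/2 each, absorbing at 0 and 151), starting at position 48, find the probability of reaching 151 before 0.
P(hit 151 before 0) = 48/151

Let u_k = P(hit 151 before 0 | start at k). Then u_0 = 0, u_151 = 1, and u_k = u_{k-1}/2 + u_{k+1}/2 for 1 ≤ k ≤ 150. This harmonic recurrence is solved by u_k = k/151, giving u_48 = 48/151.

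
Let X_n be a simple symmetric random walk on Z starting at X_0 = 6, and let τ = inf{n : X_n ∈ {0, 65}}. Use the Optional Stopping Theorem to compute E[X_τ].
E[X_τ] = 6

X_n is a martingale and τ is a bounded-mean stopping time (indeed τ is finite a.s. with bounded expectation since the walk is in a bounded region). By the OST, E[X_τ] = E[X_0] = 6. Equivalently: E[X_τ] = 65 · P(hit 65 first) + 0 · P(hit 0 first) = 65 · (6/65) = 6.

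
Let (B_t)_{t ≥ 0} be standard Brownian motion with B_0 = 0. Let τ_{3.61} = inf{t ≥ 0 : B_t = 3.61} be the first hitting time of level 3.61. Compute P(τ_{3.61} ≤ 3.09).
P(τ_{3.61} ≤ 3.09) = 2(1 − Φ(3.61/√3.09)) = 2(1 − Φ(2.0537)) ≈ 0.0400

By the reflection principle for standard BM, P(τ_b ≤ t) = 2 · P(B_t ≥ b). Since B_t ~ N(0, t), P(B_t ≥ 3.61) = 1 − Φ(3.61/√t) = 1 − Φ(3.61/√3.09) = 1 − Φ(2.0537) ≈ 0.02000. Doubling: P(τ_{3.61} ≤ 3.09) ≈ 2 · 0.02000 = 0.04000 ≈ 0.0400.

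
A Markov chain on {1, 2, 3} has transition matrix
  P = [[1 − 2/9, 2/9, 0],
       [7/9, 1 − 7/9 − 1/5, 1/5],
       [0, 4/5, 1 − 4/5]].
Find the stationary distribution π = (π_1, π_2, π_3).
π = (14/19, 4/19, 1/19)

This is a birth-death chain on three states, which satisfies detailed balance: π_1 · P_{12} = π_2 · P_{21} and π_2 · P_{23} = π_3 · P_{32}.
From π_1 · 2/9 = π_2 · 7/9: π_2/π_1 = (2/9)/(7/9) = 2/7.
From π_2 · 1/5 = π_3 · 4/5: π_3/π_2 = (1/5)/(4/5) = 1/4.
Take π_1 proportional to 1; then unnormalized π = (1, 2/7, 1/14). Normalize by dividing by the sum 19/14:
  π = (14/19, 4/19, 1/19).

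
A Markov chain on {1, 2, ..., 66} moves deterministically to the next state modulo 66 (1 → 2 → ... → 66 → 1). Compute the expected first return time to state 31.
E[T_31 | X_0 = 31] = 66

The chain cycles deterministically, so starting at state 31 it returns in exactly 66 steps. Equivalently, the stationary distribution is uniform π_j = 1/66 for every state j, so by Kac's formula E[T_31] = 1/π_31 = 66.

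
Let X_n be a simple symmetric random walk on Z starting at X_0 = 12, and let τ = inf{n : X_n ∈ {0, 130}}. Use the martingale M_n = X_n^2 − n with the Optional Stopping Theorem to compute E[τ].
E[τ] = 1416

M_n = X_n^2 − n is a martingale (since E[X_{n+1}^2 | F_n] = X_n^2 + 1). By OST (τ has finite mean in a bounded region), E[M_τ] = E[M_0] = X_0^2 − 0 = 12^2 = 144. Also E[M_τ] = E[X_τ^2] − E[τ]. The walk exits at 0 or 130, with P(hit 130 first) = 12/130, so E[X_τ^2] = 130^2 · 12/130 + 0 = 1560. Thus E[τ] = E[X_τ^2] − E[M_τ] = 1560 − 144 = 1416 = 12(130 − 12) = 1416.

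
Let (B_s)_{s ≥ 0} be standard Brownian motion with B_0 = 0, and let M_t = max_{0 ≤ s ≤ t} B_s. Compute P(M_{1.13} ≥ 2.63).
P(M_{1.13} ≥ 2.63) = 2·P(B_{1.13} ≥ 2.63) = 2(1 − Φ(2.63/√1.13)) ≈ 0.0134

By the reflection principle for Brownian motion, P(M_t ≥ a) = 2 · P(B_t ≥ a) for a ≥ 0. Since B_t ~ N(0, t), P(B_t ≥ 2.63) = 1 − Φ(2.63/√t) = 1 − Φ(2.63/√1.13) = 1 − Φ(2.4741). So
  P(M_{1.13} ≥ 2.63) = 2(1 − Φ(2.4741)) ≈ 0.0134.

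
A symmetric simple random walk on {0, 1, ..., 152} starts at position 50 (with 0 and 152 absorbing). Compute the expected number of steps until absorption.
E[τ | X_0 = 50] = 5100

Let v_k = E[τ | X_0 = k]. Boundary: v_0 = v_152 = 0. Recurrence: v_k = 1 + (v_{k-1} + v_{k+1})/2 for 1 ≤ k ≤ 151. The particular solution to v_k − (v_{k-1} + v_{k+1})/2 = 1 is v_k = −k^2. Adding homogeneous solution A + B k and matching boundaries gives v_k = k (152 − k). Substituting k = 50: v_50 = 50 · 102 = 5100.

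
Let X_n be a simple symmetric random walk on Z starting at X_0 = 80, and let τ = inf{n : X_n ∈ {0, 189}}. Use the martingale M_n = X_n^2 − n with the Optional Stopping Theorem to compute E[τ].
E[τ] = 8720

M_n = X_n^2 − n is a martingale (since E[X_{n+1}^2 | F_n] = X_n^2 + 1). By OST (τ has finite mean in a bounded region), E[M_τ] = E[M_0] = X_0^2 − 0 = 80^2 = 6400. Also E[M_τ] = E[X_τ^2] − E[τ]. The walk exits at 0 or 189, with P(hit 189 first) = 80/189, so E[X_τ^2] = 189^2 · 80/189 + 0 = 15120. Thus E[τ] = E[X_τ^2] − E[M_τ] = 15120 − 6400 = 8720 = 80(189 − 80) = 8720.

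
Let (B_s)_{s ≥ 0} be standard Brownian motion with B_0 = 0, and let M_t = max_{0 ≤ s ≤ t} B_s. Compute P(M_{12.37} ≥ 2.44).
P(M_{12.37} ≥ 2.44) = 2·P(B_{12.37} ≥ 2.44) = 2(1 − Φ(2.44/√12.37)) ≈ 0.4878

By the reflection principle for Brownian motion, P(M_t ≥ a) = 2 · P(B_t ≥ a) for a ≥ 0. Since B_t ~ N(0, t), P(B_t ≥ 2.44) = 1 − Φ(2.44/√t) = 1 − Φ(2.44/√12.37) = 1 − Φ(0.6938). So
  P(M_{12.37} ≥ 2.44) = 2(1 − Φ(0.6938)) ≈ 0.4878.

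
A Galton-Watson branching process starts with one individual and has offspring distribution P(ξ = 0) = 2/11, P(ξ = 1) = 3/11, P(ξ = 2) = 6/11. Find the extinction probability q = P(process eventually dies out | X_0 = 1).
q = 1/3

The pgf is f(s) = 2/11 + 3/11·s + 6/11·s². The extinction probability q is the smallest fixed point of f in [0, 1]. Setting s = f(s):
  6/11·s² + (3/11 − 1)·s + 2/11 = 0
  6/11·s² − (2/11 + 6/11)·s + 2/11 = 0
which factors as (s − 1)·(6/11·s − 2/11) = 0, giving roots s = 1 and s = (2/11)/(6/11) = 1/3.
Mean offspring μ = 3/11 + 2·6/11 = 15/11 > 1 (supercritical), so q < 1. The extinction probability is the smaller root: q = (2/11)/(6/11) = 1/3.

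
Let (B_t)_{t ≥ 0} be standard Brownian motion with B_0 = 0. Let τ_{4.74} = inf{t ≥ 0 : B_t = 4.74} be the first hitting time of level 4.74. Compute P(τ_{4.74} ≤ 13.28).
P(τ_{4.74} ≤ 13.28) = 2(1 − Φ(4.74/√13.28)) = 2(1 − Φ(1.3007)) ≈ 0.1934

By the reflection principle for standard BM, P(τ_b ≤ t) = 2 · P(B_t ≥ b). Since B_t ~ N(0, t), P(B_t ≥ 4.74) = 1 − Φ(4.74/√t) = 1 − Φ(4.74/√13.28) = 1 − Φ(1.3007) ≈ 0.09668. Doubling: P(τ_{4.74} ≤ 13.28) ≈ 2 · 0.09668 = 0.19336 ≈ 0.1934.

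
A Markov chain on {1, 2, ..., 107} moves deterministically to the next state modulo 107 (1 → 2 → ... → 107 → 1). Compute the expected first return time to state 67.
E[T_67 | X_0 = 67] = 107

The chain cycles deterministically, so starting at state 67 it returns in exactly 107 steps. Equivalently, the stationary distribution is uniform π_j = 1/107 for every state j, so by Kac's formula E[T_67] = 1/π_67 = 107.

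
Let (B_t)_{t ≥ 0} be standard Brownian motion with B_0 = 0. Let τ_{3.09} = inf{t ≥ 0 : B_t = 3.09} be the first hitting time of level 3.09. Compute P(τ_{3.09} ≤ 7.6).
P(τ_{3.09} ≤ 7.6) = 2(1 − Φ(3.09/√7.6)) = 2(1 − Φ(1.1209)) ≈ 0.2623

By the reflection principle for standard BM, P(τ_b ≤ t) = 2 · P(B_t ≥ b). Since B_t ~ N(0, t), P(B_t ≥ 3.09) = 1 − Φ(3.09/√t) = 1 − Φ(3.09/√7.6) = 1 − Φ(1.1209) ≈ 0.13117. Doubling: P(τ_{3.09} ≤ 7.6) ≈ 2 · 0.13117 = 0.26234 ≈ 0.2623.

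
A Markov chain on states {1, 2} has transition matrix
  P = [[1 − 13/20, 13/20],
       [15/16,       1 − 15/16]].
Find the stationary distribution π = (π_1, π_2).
π_1 = 75/127, π_2 = 52/127

Solve πP = π with π_1 + π_2 = 1. From πP = π: π_1 · (1 − 13/20) + π_2 · 15/16 = π_1 ⇒ π_2 · 15/16 = π_1 · 13/20 ⇒ π_2/π_1 = (13/20)/(15/16) = 52/75. Together with π_1 + π_2 = 1:
  π_1 = (15/16)/(13/20 + 15/16) = (15/16)/(127/80) = 75/127,
  π_2 = (13/20)/(13/20 + 15/16) = (13/20)/(127/80) = 52/127.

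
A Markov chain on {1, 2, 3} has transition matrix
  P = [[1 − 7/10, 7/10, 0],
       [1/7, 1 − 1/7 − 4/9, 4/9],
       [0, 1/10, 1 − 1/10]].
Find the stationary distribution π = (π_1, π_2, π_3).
π = (90/2491, 441/2491, 1960/2491)

This is a birth-death chain on three states, which satisfies detailed balance: π_1 · P_{12} = π_2 · P_{21} and π_2 · P_{23} = π_3 · P_{32}.
From π_1 · 7/10 = π_2 · 1/7: π_2/π_1 = (7/10)/(1/7) = 49/10.
From π_2 · 4/9 = π_3 · 1/10: π_3/π_2 = (4/9)/(1/10) = 40/9.
Take π_1 proportional to 1; then unnormalized π = (1, 49/10, 196/9). Normalize by dividing by the sum 2491/90:
  π = (90/2491, 441/2491, 1960/2491).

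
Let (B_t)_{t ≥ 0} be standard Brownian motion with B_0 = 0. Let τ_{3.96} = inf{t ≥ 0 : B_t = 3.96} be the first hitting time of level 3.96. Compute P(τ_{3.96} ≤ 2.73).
P(τ_{3.96} ≤ 2.73) = 2(1 − Φ(3.96/√2.73)) = 2(1 − Φ(2.3967)) ≈ 0.0165

By the reflection principle for standard BM, P(τ_b ≤ t) = 2 · P(B_t ≥ b). Since B_t ~ N(0, t), P(B_t ≥ 3.96) = 1 − Φ(3.96/√t) = 1 − Φ(3.96/√2.73) = 1 − Φ(2.3967) ≈ 0.00827. Doubling: P(τ_{3.96} ≤ 2.73) ≈ 2 · 0.00827 = 0.01654 ≈ 0.0165.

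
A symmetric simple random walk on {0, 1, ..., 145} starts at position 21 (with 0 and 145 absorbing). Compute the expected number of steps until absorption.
E[τ | X_0 = 21] = 2604

Let v_k = E[τ | X_0 = k]. Boundary: v_0 = v_145 = 0. Recurrence: v_k = 1 + (v_{k-1} + v_{k+1})/2 for 1 ≤ k ≤ 144. The particular solution to v_k − (v_{k-1} + v_{k+1})/2 = 1 is v_k = −k^2. Adding homogeneous solution A + B k and matching boundaries gives v_k = k (145 − k). Substituting k = 21: v_21 = 21 · 124 = 2604.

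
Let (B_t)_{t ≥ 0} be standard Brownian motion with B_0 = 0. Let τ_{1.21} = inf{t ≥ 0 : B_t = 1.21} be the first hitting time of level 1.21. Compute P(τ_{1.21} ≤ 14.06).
P(τ_{1.21} ≤ 14.06) = 2(1 − Φ(1.21/√14.06)) = 2(1 − Φ(0.3227)) ≈ 0.7469

By the reflection principle for standard BM, P(τ_b ≤ t) = 2 · P(B_t ≥ b). Since B_t ~ N(0, t), P(B_t ≥ 1.21) = 1 − Φ(1.21/√t) = 1 − Φ(1.21/√14.06) = 1 − Φ(0.3227) ≈ 0.37346. Doubling: P(τ_{1.21} ≤ 14.06) ≈ 2 · 0.37346 = 0.74692 ≈ 0.7469.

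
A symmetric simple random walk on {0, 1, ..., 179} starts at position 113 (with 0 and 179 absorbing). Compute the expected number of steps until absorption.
E[τ | X_0 = 113] = 7458

Let v_k = E[τ | X_0 = k]. Boundary: v_0 = v_179 = 0. Recurrence: v_k = 1 + (v_{k-1} + v_{k+1})/2 for 1 ≤ k ≤ 178. The particular solution to v_k − (v_{k-1} + v_{k+1})/2 = 1 is v_k = −k^2. Adding homogeneous solution A + B k and matching boundaries gives v_k = k (179 − k). Substituting k = 113: v_113 = 113 · 66 = 7458.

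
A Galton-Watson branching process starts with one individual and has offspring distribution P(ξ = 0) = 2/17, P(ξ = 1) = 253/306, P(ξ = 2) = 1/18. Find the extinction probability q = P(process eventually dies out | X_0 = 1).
q = 1

Mean offspring μ = 0·2/17 + 1·253/306 + 2·1/18 = 287/306 ≤ 1. For μ ≤ 1 with offspring not concentrated at 1, the Galton-Watson process goes extinct almost surely, so q = 1.
(Algebraic check: The pgf is f(s) = 2/17 + 253/306·s + 1/18·s². The extinction probability q is the smallest fixed point of f in [0, 1]. Setting s = f(s):
  1/18·s² + (253/306 − 1)·s + 2/17 = 0
  1/18·s² − (2/17 + 1/18)·s + 2/17 = 0
which factors as (s − 1)·(1/18·s − 2/17) = 0, giving roots s = 1 and s = (2/17)/(1/18) = 36/17. Since 36/17 ≥ 1, the smallest root in [0, 1] is s = 1.)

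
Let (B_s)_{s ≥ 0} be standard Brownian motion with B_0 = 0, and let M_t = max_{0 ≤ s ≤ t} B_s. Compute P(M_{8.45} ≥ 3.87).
P(M_{8.45} ≥ 3.87) = 2·P(B_{8.45} ≥ 3.87) = 2(1 − Φ(3.87/√8.45)) ≈ 0.1831

By the reflection principle for Brownian motion, P(M_t ≥ a) = 2 · P(B_t ≥ a) for a ≥ 0. Since B_t ~ N(0, t), P(B_t ≥ 3.87) = 1 − Φ(3.87/√t) = 1 − Φ(3.87/√8.45) = 1 − Φ(1.3313). So
  P(M_{8.45} ≥ 3.87) = 2(1 − Φ(1.3313)) ≈ 0.1831.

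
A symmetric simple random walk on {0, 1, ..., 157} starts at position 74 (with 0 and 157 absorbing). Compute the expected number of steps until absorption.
E[τ | X_0 = 74] = 6142

Let v_k = E[τ | X_0 = k]. Boundary: v_0 = v_157 = 0. Recurrence: v_k = 1 + (v_{k-1} + v_{k+1})/2 for 1 ≤ k ≤ 156. The particular solution to v_k − (v_{k-1} + v_{k+1})/2 = 1 is v_k = −k^2. Adding homogeneous solution A + B k and matching boundaries gives v_k = k (157 − k). Substituting k = 74: v_74 = 74 · 83 = 6142.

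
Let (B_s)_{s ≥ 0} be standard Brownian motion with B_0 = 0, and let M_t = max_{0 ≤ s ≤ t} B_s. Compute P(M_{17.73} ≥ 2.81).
P(M_{17.73} ≥ 2.81) = 2·P(B_{17.73} ≥ 2.81) = 2(1 − Φ(2.81/√17.73)) ≈ 0.5046

By the reflection principle for Brownian motion, P(M_t ≥ a) = 2 · P(B_t ≥ a) for a ≥ 0. Since B_t ~ N(0, t), P(B_t ≥ 2.81) = 1 − Φ(2.81/√t) = 1 − Φ(2.81/√17.73) = 1 − Φ(0.6673). So
  P(M_{17.73} ≥ 2.81) = 2(1 − Φ(0.6673)) ≈ 0.5046.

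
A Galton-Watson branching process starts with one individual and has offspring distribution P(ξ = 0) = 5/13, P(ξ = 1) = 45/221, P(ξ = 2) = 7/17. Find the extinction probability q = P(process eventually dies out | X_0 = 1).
q = 85/91

The pgf is f(s) = 5/13 + 45/221·s + 7/17·s². The extinction probability q is the smallest fixed point of f in [0, 1]. Setting s = f(s):
  7/17·s² + (45/221 − 1)·s + 5/13 = 0
  7/17·s² − (5/13 + 7/17)·s + 5/13 = 0
which factors as (s − 1)·(7/17·s − 5/13) = 0, giving roots s = 1 and s = (5/13)/(7/17) = 85/91.
Mean offspring μ = 45/221 + 2·7/17 = 227/221 > 1 (supercritical), so q < 1. The extinction probability is the smaller root: q = (5/13)/(7/17) = 85/91.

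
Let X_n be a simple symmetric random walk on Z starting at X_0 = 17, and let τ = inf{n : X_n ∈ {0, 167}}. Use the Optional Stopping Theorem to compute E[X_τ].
E[X_τ] = 17

X_n is a martingale and τ is a bounded-mean stopping time (indeed τ is finite a.s. with bounded expectation since the walk is in a bounded region). By the OST, E[X_τ] = E[X_0] = 17. Equivalently: E[X_τ] = 167 · P(hit 167 first) + 0 · P(hit 0 first) = 167 · (17/167) = 17.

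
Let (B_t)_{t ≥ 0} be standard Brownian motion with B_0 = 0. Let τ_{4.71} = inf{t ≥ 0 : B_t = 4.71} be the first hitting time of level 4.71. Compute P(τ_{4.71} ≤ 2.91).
P(τ_{4.71} ≤ 2.91) = 2(1 − Φ(4.71/√2.91)) = 2(1 − Φ(2.7611)) ≈ 0.0058

By the reflection principle for standard BM, P(τ_b ≤ t) = 2 · P(B_t ≥ b). Since B_t ~ N(0, t), P(B_t ≥ 4.71) = 1 − Φ(4.71/√t) = 1 − Φ(4.71/√2.91) = 1 − Φ(2.7611) ≈ 0.00288. Doubling: P(τ_{4.71} ≤ 2.91) ≈ 2 · 0.00288 = 0.00576 ≈ 0.0058.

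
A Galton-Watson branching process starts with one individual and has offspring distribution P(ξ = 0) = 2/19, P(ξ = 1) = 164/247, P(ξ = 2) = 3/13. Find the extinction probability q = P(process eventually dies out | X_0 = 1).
q = 26/57

The pgf is f(s) = 2/19 + 164/247·s + 3/13·s². The extinction probability q is the smallest fixed point of f in [0, 1]. Setting s = f(s):
  3/13·s² + (164/247 − 1)·s + 2/19 = 0
  3/13·s² − (2/19 + 3/13)·s + 2/19 = 0
which factors as (s − 1)·(3/13·s − 2/19) = 0, giving roots s = 1 and s = (2/19)/(3/13) = 26/57.
Mean offspring μ = 164/247 + 2·3/13 = 278/247 > 1 (supercritical), so q < 1. The extinction probability is the smaller root: q = (2/19)/(3/13) = 26/57.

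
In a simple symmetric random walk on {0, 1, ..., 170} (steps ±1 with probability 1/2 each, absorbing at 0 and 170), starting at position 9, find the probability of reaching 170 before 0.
P(hit 170 before 0) = 9/170

Let u_k = P(hit 170 before 0 | start at k). Then u_0 = 0, u_170 = 1, and u_k = u_{k-1}/2 + u_{k+1}/2 for 1 ≤ k ≤ 169. This harmonic recurrence is solved by u_k = k/170, giving u_9 = 9/170.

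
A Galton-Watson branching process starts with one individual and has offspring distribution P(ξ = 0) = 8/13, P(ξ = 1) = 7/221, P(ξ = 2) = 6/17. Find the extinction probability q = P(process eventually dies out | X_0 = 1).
q = 1

Mean offspring μ = 0·8/13 + 1·7/221 + 2·6/17 = 163/221 ≤ 1. For μ ≤ 1 with offspring not concentrated at 1, the Galton-Watson process goes extinct almost surely, so q = 1.
(Algebraic check: The pgf is f(s) = 8/13 + 7/221·s + 6/17·s². The extinction probability q is the smallest fixed point of f in [0, 1]. Setting s = f(s):
  6/17·s² + (7/221 − 1)·s + 8/13 = 0
  6/17·s² − (8/13 + 6/17)·s + 8/13 = 0
which factors as (s − 1)·(6/17·s − 8/13) = 0, giving roots s = 1 and s = (8/13)/(6/17) = 68/39. Since 68/39 ≥ 1, the smallest root in [0, 1] is s = 1.)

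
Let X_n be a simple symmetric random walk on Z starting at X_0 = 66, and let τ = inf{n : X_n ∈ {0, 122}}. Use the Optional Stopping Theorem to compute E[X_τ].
E[X_τ] = 66

X_n is a martingale and τ is a bounded-mean stopping time (indeed τ is finite a.s. with bounded expectation since the walk is in a bounded region). By the OST, E[X_τ] = E[X_0] = 66. Equivalently: E[X_τ] = 122 · P(hit 122 first) + 0 · P(hit 0 first) = 122 · (66/122) = 66.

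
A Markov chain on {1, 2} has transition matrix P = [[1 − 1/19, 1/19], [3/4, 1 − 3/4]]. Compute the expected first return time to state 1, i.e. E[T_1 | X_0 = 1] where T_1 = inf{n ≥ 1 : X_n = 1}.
E[T_1 | X_0 = 1] = 1/π_1 = 61/57

For an irreducible recurrent Markov chain with stationary distribution π, E[T_i | X_0 = i] = 1/π_i (Kac's formula). Here π_1 = (3/4)/(1/19 + 3/4) = (3/4)/(61/76) = 57/61, so E[T_1 | X_0 = 1] = 1/π_1 = (1/19 + 3/4)/(3/4) = (61/76)/(3/4) = 61/57.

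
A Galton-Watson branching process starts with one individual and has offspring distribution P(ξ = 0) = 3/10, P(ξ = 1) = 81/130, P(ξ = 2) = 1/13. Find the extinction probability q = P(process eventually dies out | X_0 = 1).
q = 1

Mean offspring μ = 0·3/10 + 1·81/130 + 2·1/13 = 101/130 ≤ 1. For μ ≤ 1 with offspring not concentrated at 1, the Galton-Watson process goes extinct almost surely, so q = 1.
(Algebraic check: The pgf is f(s) = 3/10 + 81/130·s + 1/13·s². The extinction probability q is the smallest fixed point of f in [0, 1]. Setting s = f(s):
  1/13·s² + (81/130 − 1)·s + 3/10 = 0
  1/13·s² − (3/10 + 1/13)·s + 3/10 = 0
which factors as (s − 1)·(1/13·s − 3/10) = 0, giving roots s = 1 and s = (3/10)/(1/13) = 39/10. Since 39/10 ≥ 1, the smallest root in [0, 1] is s = 1.)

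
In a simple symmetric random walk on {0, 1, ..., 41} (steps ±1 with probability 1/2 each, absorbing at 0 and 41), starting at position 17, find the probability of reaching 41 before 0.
P(hit 41 before 0) = 17/41

Let u_k = P(hit 41 before 0 | start at k). Then u_0 = 0, u_41 = 1, and u_k = u_{k-1}/2 + u_{k+1}/2 for 1 ≤ k ≤ 40. This harmonic recurrence is solved by u_k = k/41, giving u_17 = 17/41.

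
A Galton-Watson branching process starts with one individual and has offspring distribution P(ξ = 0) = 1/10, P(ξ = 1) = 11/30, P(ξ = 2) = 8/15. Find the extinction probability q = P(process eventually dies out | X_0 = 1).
q = 3/16

The pgf is f(s) = 1/10 + 11/30·s + 8/15·s². The extinction probability q is the smallest fixed point of f in [0, 1]. Setting s = f(s):
  8/15·s² + (11/30 − 1)·s + 1/10 = 0
  8/15·s² − (1/10 + 8/15)·s + 1/10 = 0
which factors as (s − 1)·(8/15·s − 1/10) = 0, giving roots s = 1 and s = (1/10)/(8/15) = 3/16.
Mean offspring μ = 11/30 + 2·8/15 = 43/30 > 1 (supercritical), so q < 1. The extinction probability is the smaller root: q = (1/10)/(8/15) = 3/16.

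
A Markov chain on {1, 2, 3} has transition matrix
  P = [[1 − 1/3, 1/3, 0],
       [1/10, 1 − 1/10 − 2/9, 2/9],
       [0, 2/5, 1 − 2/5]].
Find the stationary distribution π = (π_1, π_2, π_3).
π = (27/167, 90/167, 50/167)

This is a birth-death chain on three states, which satisfies detailed balance: π_1 · P_{12} = π_2 · P_{21} and π_2 · P_{23} = π_3 · P_{32}.
From π_1 · 1/3 = π_2 · 1/10: π_2/π_1 = (1/3)/(1/10) = 10/3.
From π_2 · 2/9 = π_3 · 2/5: π_3/π_2 = (2/9)/(2/5) = 5/9.
Take π_1 proportional to 1; then unnormalized π = (1, 10/3, 50/27). Normalize by dividing by the sum 167/27:
  π = (27/167, 90/167, 50/167).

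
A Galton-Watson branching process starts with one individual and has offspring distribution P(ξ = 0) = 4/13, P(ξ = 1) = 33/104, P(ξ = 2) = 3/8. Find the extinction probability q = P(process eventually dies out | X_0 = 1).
q = 32/39

The pgf is f(s) = 4/13 + 33/104·s + 3/8·s². The extinction probability q is the smallest fixed point of f in [0, 1]. Setting s = f(s):
  3/8·s² + (33/104 − 1)·s + 4/13 = 0
  3/8·s² − (4/13 + 3/8)·s + 4/13 = 0
which factors as (s − 1)·(3/8·s − 4/13) = 0, giving roots s = 1 and s = (4/13)/(3/8) = 32/39.
Mean offspring μ = 33/104 + 2·3/8 = 111/104 > 1 (supercritical), so q < 1. The extinction probability is the smaller root: q = (4/13)/(3/8) = 32/39.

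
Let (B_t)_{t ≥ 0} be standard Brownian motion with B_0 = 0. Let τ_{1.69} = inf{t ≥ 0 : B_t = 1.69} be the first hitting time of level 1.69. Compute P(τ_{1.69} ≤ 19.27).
P(τ_{1.69} ≤ 19.27) = 2(1 − Φ(1.69/√19.27)) = 2(1 − Φ(0.3850)) ≈ 0.7002

By the reflection principle for standard BM, P(τ_b ≤ t) = 2 · P(B_t ≥ b). Since B_t ~ N(0, t), P(B_t ≥ 1.69) = 1 − Φ(1.69/√t) = 1 − Φ(1.69/√19.27) = 1 − Φ(0.3850) ≈ 0.35012. Doubling: P(τ_{1.69} ≤ 19.27) ≈ 2 · 0.35012 = 0.70024 ≈ 0.7002.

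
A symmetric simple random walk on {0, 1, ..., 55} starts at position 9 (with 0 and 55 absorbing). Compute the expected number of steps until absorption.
E[τ | X_0 = 9] = 414

Let v_k = E[τ | X_0 = k]. Boundary: v_0 = v_55 = 0. Recurrence: v_k = 1 + (v_{k-1} + v_{k+1})/2 for 1 ≤ k ≤ 54. The particular solution to v_k − (v_{k-1} + v_{k+1})/2 = 1 is v_k = −k^2. Adding homogeneous solution A + B k and matching boundaries gives v_k = k (55 − k). Substituting k = 9: v_9 = 9 · 46 = 414.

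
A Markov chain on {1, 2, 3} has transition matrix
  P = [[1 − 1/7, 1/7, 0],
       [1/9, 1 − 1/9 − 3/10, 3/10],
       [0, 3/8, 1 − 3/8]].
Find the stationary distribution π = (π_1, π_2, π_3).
π = (35/116, 45/116, 9/29)

This is a birth-death chain on three states, which satisfies detailed balance: π_1 · P_{12} = π_2 · P_{21} and π_2 · P_{23} = π_3 · P_{32}.
From π_1 · 1/7 = π_2 · 1/9: π_2/π_1 = (1/7)/(1/9) = 9/7.
From π_2 · 3/10 = π_3 · 3/8: π_3/π_2 = (3/10)/(3/8) = 4/5.
Take π_1 proportional to 1; then unnormalized π = (1, 9/7, 36/35). Normalize by dividing by the sum 116/35:
  π = (35/116, 45/116, 9/29).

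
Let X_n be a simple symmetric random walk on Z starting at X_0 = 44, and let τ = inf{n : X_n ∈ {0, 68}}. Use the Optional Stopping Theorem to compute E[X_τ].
E[X_τ] = 44

X_n is a martingale and τ is a bounded-mean stopping time (indeed τ is finite a.s. with bounded expectation since the walk is in a bounded region). By the OST, E[X_τ] = E[X_0] = 44. Equivalently: E[X_τ] = 68 · P(hit 68 first) + 0 · P(hit 0 first) = 68 · (44/68) = 44.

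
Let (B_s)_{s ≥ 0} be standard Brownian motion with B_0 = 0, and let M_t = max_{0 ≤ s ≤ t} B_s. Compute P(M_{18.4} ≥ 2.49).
P(M_{18.4} ≥ 2.49) = 2·P(B_{18.4} ≥ 2.49) = 2(1 − Φ(2.49/√18.4)) ≈ 0.5616

By the reflection principle for Brownian motion, P(M_t ≥ a) = 2 · P(B_t ≥ a) for a ≥ 0. Since B_t ~ N(0, t), P(B_t ≥ 2.49) = 1 − Φ(2.49/√t) = 1 − Φ(2.49/√18.4) = 1 − Φ(0.5805). So
  P(M_{18.4} ≥ 2.49) = 2(1 − Φ(0.5805)) ≈ 0.5616.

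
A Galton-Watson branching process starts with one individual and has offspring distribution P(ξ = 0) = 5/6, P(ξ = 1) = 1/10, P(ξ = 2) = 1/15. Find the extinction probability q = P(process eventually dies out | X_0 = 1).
q = 1

Mean offspring μ = 0·5/6 + 1·1/10 + 2·1/15 = 7/30 ≤ 1. For μ ≤ 1 with offspring not concentrated at 1, the Galton-Watson process goes extinct almost surely, so q = 1.
(Algebraic check: The pgf is f(s) = 5/6 + 1/10·s + 1/15·s². The extinction probability q is the smallest fixed point of f in [0, 1]. Setting s = f(s):
  1/15·s² + (1/10 − 1)·s + 5/6 = 0
  1/15·s² − (5/6 + 1/15)·s + 5/6 = 0
which factors as (s − 1)·(1/15·s − 5/6) = 0, giving roots s = 1 and s = (5/6)/(1/15) = 25/2. Since 25/2 ≥ 1, the smallest root in [0, 1] is s = 1.)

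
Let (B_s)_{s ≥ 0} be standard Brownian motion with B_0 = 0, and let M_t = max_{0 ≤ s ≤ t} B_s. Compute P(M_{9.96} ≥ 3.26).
P(M_{9.96} ≥ 3.26) = 2·P(B_{9.96} ≥ 3.26) = 2(1 − Φ(3.26/√9.96)) ≈ 0.3016

By the reflection principle for Brownian motion, P(M_t ≥ a) = 2 · P(B_t ≥ a) for a ≥ 0. Since B_t ~ N(0, t), P(B_t ≥ 3.26) = 1 − Φ(3.26/√t) = 1 − Φ(3.26/√9.96) = 1 − Φ(1.0330). So
  P(M_{9.96} ≥ 3.26) = 2(1 − Φ(1.0330)) ≈ 0.3016.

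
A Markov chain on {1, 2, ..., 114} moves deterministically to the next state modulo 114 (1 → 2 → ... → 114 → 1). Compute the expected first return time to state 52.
E[T_52 | X_0 = 52] = 114

The chain cycles deterministically, so starting at state 52 it returns in exactly 114 steps. Equivalently, the stationary distribution is uniform π_j = 1/114 for every state j, so by Kac's formula E[T_52] = 1/π_52 = 114.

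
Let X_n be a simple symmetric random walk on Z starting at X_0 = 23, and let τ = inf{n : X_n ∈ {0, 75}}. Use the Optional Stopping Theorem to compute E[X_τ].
E[X_τ] = 23

X_n is a martingale and τ is a bounded-mean stopping time (indeed τ is finite a.s. with bounded expectation since the walk is in a bounded region). By the OST, E[X_τ] = E[X_0] = 23. Equivalently: E[X_τ] = 75 · P(hit 75 first) + 0 · P(hit 0 first) = 75 · (23/75) = 23.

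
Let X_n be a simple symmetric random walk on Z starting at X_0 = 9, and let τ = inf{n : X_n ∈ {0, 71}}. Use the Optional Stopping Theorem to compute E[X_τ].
E[X_τ] = 9

X_n is a martingale and τ is a bounded-mean stopping time (indeed τ is finite a.s. with bounded expectation since the walk is in a bounded region). By the OST, E[X_τ] = E[X_0] = 9. Equivalently: E[X_τ] = 71 · P(hit 71 first) + 0 · P(hit 0 first) = 71 · (9/71) = 9.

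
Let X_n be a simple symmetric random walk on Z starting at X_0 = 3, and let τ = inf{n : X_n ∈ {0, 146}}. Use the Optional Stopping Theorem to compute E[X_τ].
E[X_τ] = 3

X_n is a martingale and τ is a bounded-mean stopping time (indeed τ is finite a.s. with bounded expectation since the walk is in a bounded region). By the OST, E[X_τ] = E[X_0] = 3. Equivalently: E[X_τ] = 146 · P(hit 146 first) + 0 · P(hit 0 first) = 146 · (3/146) = 3.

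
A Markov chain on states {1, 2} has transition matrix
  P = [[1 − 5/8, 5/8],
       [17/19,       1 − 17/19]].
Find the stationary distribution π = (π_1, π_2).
π_1 = 136/231, π_2 = 95/231

Solve πP = π with π_1 + π_2 = 1. From πP = π: π_1 · (1 − 5/8) + π_2 · 17/19 = π_1 ⇒ π_2 · 17/19 = π_1 · 5/8 ⇒ π_2/π_1 = (5/8)/(17/19) = 95/136. Together with π_1 + π_2 = 1:
  π_1 = (17/19)/(5/8 + 17/19) = (17/19)/(231/152) = 136/231,
  π_2 = (5/8)/(5/8 + 17/19) = (5/8)/(231/152) = 95/231.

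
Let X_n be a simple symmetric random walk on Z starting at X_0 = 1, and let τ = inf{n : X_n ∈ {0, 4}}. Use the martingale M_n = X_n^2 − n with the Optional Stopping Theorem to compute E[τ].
E[τ] = 3

M_n = X_n^2 − n is a martingale (since E[X_{n+1}^2 | F_n] = X_n^2 + 1). By OST (τ has finite mean in a bounded region), E[M_τ] = E[M_0] = X_0^2 − 0 = 1^2 = 1. Also E[M_τ] = E[X_τ^2] − E[τ]. The walk exits at 0 or 4, with P(hit 4 first) = 1/4, so E[X_τ^2] = 4^2 · 1/4 + 0 = 4. Thus E[τ] = E[X_τ^2] − E[M_τ] = 4 − 1 = 3 = 1(4 − 1) = 3.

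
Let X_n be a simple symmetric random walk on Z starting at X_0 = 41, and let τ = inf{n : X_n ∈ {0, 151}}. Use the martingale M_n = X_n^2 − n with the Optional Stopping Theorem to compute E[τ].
E[τ] = 4510

M_n = X_n^2 − n is a martingale (since E[X_{n+1}^2 | F_n] = X_n^2 + 1). By OST (τ has finite mean in a bounded region), E[M_τ] = E[M_0] = X_0^2 − 0 = 41^2 = 1681. Also E[M_τ] = E[X_τ^2] − E[τ]. The walk exits at 0 or 151, with P(hit 151 first) = 41/151, so E[X_τ^2] = 151^2 · 41/151 + 0 = 6191. Thus E[τ] = E[X_τ^2] − E[M_τ] = 6191 − 1681 = 4510 = 41(151 − 41) = 4510.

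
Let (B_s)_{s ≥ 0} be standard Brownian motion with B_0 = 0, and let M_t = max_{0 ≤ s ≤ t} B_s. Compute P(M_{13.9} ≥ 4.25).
P(M_{13.9} ≥ 4.25) = 2·P(B_{13.9} ≥ 4.25) = 2(1 − Φ(4.25/√13.9)) ≈ 0.2543

By the reflection principle for Brownian motion, P(M_t ≥ a) = 2 · P(B_t ≥ a) for a ≥ 0. Since B_t ~ N(0, t), P(B_t ≥ 4.25) = 1 − Φ(4.25/√t) = 1 − Φ(4.25/√13.9) = 1 − Φ(1.1399). So
  P(M_{13.9} ≥ 4.25) = 2(1 − Φ(1.1399)) ≈ 0.2543.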